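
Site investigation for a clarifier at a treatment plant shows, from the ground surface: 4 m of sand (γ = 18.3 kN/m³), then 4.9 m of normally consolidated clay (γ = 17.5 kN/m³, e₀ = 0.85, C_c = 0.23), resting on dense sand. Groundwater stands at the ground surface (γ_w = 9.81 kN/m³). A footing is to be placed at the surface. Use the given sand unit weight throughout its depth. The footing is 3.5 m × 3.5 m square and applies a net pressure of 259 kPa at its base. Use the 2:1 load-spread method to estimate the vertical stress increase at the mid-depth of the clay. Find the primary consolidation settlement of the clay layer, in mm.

S_c ≈ 125 mm

Mid-depth of clay below the ground surface: z = 4 + 4.9/2 = 6.45 m.
Total vertical stress at mid-clay: σ_v = 18.3×4 + 17.5×2.45 = 116.08 kPa.
Pore pressure: u = 9.81×(6.45 − 0) = 63.275 kPa.
Initial effective stress: σ'_0 = σ_v − u = 116.08 − 63.275 = 52.805 kPa.
Stress increase at mid-clay by the 2:1 spreading method:
Δσ = qBL/((B+z)(L+z)) = 259×3.5×3.5/((3.5+6.45)(3.5+6.45)) = 32.047 kPa
Final effective stress: σ'_f = σ'_0 + Δσ = 52.805 + 32.047 = 84.852 kPa.
Normally consolidated clay, so the full stress increment lies on the virgin compression line:
S_c = C_c·H/(1+e₀)·log₁₀(σ'_f/σ'_0) = 0.23×4.9/(1+0.85)×log₁₀(84.852/52.805)
    = 0.60919 × 0.20599 = 0.1255 m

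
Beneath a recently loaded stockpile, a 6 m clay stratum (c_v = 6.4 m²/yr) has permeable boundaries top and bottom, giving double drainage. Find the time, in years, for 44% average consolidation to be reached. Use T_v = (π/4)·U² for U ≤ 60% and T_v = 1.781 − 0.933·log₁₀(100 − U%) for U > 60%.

t ≈ 0.214 years

Drainage path length: H_d = H/2 = 3 m (double drainage).
U ≤ 60%: T_v = (π/4)·U² = (π/4)×0.44² = 0.15205.
t = T_v·H_d²/c_v = 0.15205×3²/6.4 = 0.2138 years.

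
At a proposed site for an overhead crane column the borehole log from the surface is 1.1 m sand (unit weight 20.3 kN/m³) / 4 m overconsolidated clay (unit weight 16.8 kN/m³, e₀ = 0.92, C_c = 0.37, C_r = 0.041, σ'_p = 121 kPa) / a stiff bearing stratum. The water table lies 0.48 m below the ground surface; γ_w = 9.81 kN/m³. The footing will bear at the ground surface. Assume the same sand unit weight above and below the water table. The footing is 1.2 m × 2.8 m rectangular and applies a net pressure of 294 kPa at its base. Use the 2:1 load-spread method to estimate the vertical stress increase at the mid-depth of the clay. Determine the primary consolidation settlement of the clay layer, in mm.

S_c ≈ 30.7 mm

Mid-depth of clay below the ground surface: z = 1.1 + 4/2 = 3.1 m.
Total vertical stress at mid-clay: σ_v = 20.3×1.1 + 16.8×2 = 55.93 kPa.
Pore pressure: u = 9.81×(3.1 − 0.48) = 25.702 kPa.
Initial effective stress: σ'_0 = σ_v − u = 55.93 − 25.702 = 30.228 kPa.
Stress increase at mid-clay by the 2:1 spreading method:
Δσ = qBL/((B+z)(L+z)) = 294×1.2×2.8/((1.2+3.1)(2.8+3.1)) = 38.937 kPa
Final effective stress: σ'_f = 30.228 + 38.937 = 69.165 kPa.
σ'_f = 69.165 ≤ σ'_p = 121 kPa, so the clay remains overconsolidated and only the recompression index applies:
S_c = C_r·H/(1+e₀)·log₁₀(σ'_f/σ'_0) = 0.041×4/1.92×log₁₀(69.165/30.228)
    = 0.085415 × 0.35948 = 0.03071 m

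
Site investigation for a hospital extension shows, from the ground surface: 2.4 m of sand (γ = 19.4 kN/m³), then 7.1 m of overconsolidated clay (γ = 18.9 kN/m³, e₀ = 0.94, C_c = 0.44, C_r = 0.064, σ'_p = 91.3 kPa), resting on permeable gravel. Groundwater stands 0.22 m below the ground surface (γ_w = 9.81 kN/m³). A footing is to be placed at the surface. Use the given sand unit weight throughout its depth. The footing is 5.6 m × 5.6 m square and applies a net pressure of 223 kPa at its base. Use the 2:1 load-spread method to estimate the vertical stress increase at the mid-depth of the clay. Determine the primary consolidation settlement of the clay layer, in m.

Mid-depth of clay below the ground surface: z = 2.4 + 7.1/2 = 5.95 m.
Total vertical stress at mid-clay: σ_v = 19.4×2.4 + 18.9×3.55 = 113.65 kPa.
Pore pressure: u = 9.81×(5.95 − 0.22) = 56.211 kPa.
Initial effective stress: σ'_0 = σ_v − u = 113.65 − 56.211 = 57.439 kPa.
Stress increase at mid-clay by the 2:1 spreading method:
Δσ = qBL/((B+z)(L+z)) = 223×5.6×5.6/((5.6+5.95)(5.6+5.95)) = 52.422 kPa
Final effective stress: σ'_f = 57.439 + 52.422 = 109.86 kPa.
σ'_f = 109.86 > σ'_p = 91.3 kPa, so the stress path crosses the preconsolidation pressure — recompression up to σ'_p, then virgin compression beyond:
S_c = H/(1+e₀)·[C_r·log₁₀(σ'_p/σ'_0) + C_c·log₁₀(σ'_f/σ'_p)]
    = 7.1/1.94 × [0.064×log₁₀(91.3/57.439) + 0.44×log₁₀(109.86/91.3)]
    = 3.6598 × [0.012881 + 0.035362] = 0.1766 m

S_c ≈ 0.177 m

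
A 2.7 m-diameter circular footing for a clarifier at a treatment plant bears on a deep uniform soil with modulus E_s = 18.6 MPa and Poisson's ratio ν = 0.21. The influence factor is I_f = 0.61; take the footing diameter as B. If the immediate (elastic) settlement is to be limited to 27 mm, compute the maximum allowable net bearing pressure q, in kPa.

q ≈ 319 kPa

E_s = 18.6 MPa = 18600 kPa.
S_e = q·B·(1−ν²)/E_s · I_f  ⇒  q = S_e·E_s / (B·(1−ν²)·I_f).
q = 0.027 × 18600 / (2.7 × 0.9559 × 0.61) = 319 kPa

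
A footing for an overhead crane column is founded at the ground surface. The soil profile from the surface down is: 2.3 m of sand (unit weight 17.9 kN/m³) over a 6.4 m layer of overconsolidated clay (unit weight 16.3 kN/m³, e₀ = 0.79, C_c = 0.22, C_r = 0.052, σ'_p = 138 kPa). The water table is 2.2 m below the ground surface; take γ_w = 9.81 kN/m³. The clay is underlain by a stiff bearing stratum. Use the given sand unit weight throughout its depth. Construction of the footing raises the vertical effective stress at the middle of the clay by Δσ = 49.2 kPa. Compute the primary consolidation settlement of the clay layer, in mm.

Mid-depth of clay below the ground surface: z = 2.3 + 6.4/2 = 5.5 m.
Total vertical stress at mid-clay: σ_v = 17.9×2.3 + 16.3×3.2 = 93.33 kPa.
Pore pressure: u = 9.81×(5.5 − 2.2) = 32.373 kPa.
Initial effective stress: σ'_0 = σ_v − u = 93.33 − 32.373 = 60.957 kPa.
Final effective stress: σ'_f = 60.957 + 49.2 = 110.16 kPa.
σ'_f = 110.16 ≤ σ'_p = 138 kPa, so the clay remains overconsolidated and only the recompression index applies:
S_c = C_r·H/(1+e₀)·log₁₀(σ'_f/σ'_0) = 0.052×6.4/1.79×log₁₀(110.16/60.957)
    = 0.18592 × 0.257 = 0.04778 m

S_c ≈ 47.8 mm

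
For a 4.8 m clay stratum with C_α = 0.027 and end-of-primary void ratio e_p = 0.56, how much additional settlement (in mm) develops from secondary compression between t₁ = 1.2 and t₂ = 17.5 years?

S_s ≈ 96.7 mm

Secondary compression: S_s = C_α·H/(1+e_p)·log₁₀(t₂/t₁)
S_s = 0.027×4.8/(1+0.56)×log₁₀(17.5/1.2)
    = 0.08308 × 1.164 = 0.09669 m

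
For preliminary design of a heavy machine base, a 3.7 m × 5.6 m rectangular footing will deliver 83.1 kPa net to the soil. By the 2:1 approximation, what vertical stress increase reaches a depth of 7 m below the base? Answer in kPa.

By the 2:1 method the load spreads at 1 horizontal : 2 vertical, so at depth z the loaded area has grown by z in each plan dimension:
Δσ = qBL/((B+z)(L+z)) = 83.1×3.7×5.6/((3.7+7)(5.6+7)) = 12.771 kPa

Δσ_z ≈ 12.8 kPa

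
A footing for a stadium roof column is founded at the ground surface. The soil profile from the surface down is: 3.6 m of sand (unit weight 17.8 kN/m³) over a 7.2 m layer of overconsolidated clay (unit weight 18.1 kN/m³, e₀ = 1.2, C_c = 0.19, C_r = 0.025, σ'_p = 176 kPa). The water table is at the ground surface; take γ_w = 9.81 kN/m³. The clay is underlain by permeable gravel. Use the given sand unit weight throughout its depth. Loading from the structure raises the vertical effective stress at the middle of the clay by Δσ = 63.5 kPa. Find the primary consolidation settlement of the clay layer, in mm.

S_c ≈ 26.1 mm

Mid-depth of clay below the ground surface: z = 3.6 + 7.2/2 = 7.2 m.
Total vertical stress at mid-clay: σ_v = 17.8×3.6 + 18.1×3.6 = 129.24 kPa.
Pore pressure: u = 9.81×(7.2 − 0) = 70.632 kPa.
Initial effective stress: σ'_0 = σ_v − u = 129.24 − 70.632 = 58.608 kPa.
Final effective stress: σ'_f = 58.608 + 63.5 = 122.11 kPa.
σ'_f = 122.11 ≤ σ'_p = 176 kPa, so the clay remains overconsolidated and only the recompression index applies:
S_c = C_r·H/(1+e₀)·log₁₀(σ'_f/σ'_0) = 0.025×7.2/2.2×log₁₀(122.11/58.608)
    = 0.081818 × 0.31879 = 0.02608 m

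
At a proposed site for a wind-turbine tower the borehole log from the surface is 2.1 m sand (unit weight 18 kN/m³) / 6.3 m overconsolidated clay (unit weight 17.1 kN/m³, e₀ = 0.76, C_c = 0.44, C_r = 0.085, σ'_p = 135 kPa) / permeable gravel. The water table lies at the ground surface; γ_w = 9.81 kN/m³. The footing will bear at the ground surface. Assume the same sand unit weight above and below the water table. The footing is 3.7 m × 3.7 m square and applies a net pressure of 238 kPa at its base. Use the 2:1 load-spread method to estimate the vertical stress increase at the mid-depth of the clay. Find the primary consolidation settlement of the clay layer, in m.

Mid-depth of clay below the ground surface: z = 2.1 + 6.3/2 = 5.25 m.
Total vertical stress at mid-clay: σ_v = 18×2.1 + 17.1×3.15 = 91.665 kPa.
Pore pressure: u = 9.81×(5.25 − 0) = 51.503 kPa.
Initial effective stress: σ'_0 = σ_v − u = 91.665 − 51.503 = 40.162 kPa.
Stress increase at mid-clay by the 2:1 spreading method:
Δσ = qBL/((B+z)(L+z)) = 238×3.7×3.7/((3.7+5.25)(3.7+5.25)) = 40.676 kPa
Final effective stress: σ'_f = 40.162 + 40.676 = 80.838 kPa.
σ'_f = 80.838 ≤ σ'_p = 135 kPa, so the clay remains overconsolidated and only the recompression index applies:
S_c = C_r·H/(1+e₀)·log₁₀(σ'_f/σ'_0) = 0.085×6.3/1.76×log₁₀(80.838/40.162)
    = 0.30426 × 0.3038 = 0.09243 m

S_c ≈ 0.0924 m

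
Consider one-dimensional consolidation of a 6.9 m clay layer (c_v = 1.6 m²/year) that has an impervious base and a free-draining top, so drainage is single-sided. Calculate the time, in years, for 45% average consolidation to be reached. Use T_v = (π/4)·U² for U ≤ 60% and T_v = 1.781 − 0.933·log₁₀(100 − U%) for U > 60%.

t ≈ 4.73 years

Drainage path length: H_d = H = 6.9 m (single drainage).
U ≤ 60%: T_v = (π/4)·U² = (π/4)×0.45² = 0.15904.
t = T_v·H_d²/c_v = 0.15904×6.9²/1.6 = 4.732 years.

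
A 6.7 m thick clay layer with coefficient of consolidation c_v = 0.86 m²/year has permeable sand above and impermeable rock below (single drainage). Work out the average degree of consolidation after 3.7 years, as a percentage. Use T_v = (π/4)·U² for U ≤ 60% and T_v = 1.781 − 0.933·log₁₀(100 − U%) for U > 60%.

Drainage path length: H_d = H = 6.7 m (single drainage).
T_v = c_v·t/H_d² = 0.86×3.7/6.7² = 0.070884.
T_v = 0.070884 corresponds to the U ≤ 60% branch:
U = √(4T_v/π) = 0.3004

U ≈ 30 %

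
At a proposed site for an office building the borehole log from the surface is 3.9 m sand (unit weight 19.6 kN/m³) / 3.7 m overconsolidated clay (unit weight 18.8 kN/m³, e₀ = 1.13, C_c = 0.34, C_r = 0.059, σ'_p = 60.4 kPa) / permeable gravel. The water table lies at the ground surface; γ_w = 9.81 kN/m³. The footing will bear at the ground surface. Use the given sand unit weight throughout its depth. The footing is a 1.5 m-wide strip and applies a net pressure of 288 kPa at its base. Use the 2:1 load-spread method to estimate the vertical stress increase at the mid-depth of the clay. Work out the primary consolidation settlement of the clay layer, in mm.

Mid-depth of clay below the ground surface: z = 3.9 + 3.7/2 = 5.75 m.
Total vertical stress at mid-clay: σ_v = 19.6×3.9 + 18.8×1.85 = 111.22 kPa.
Pore pressure: u = 9.81×(5.75 − 0) = 56.408 kPa.
Initial effective stress: σ'_0 = σ_v − u = 111.22 − 56.408 = 54.812 kPa.
Stress increase at mid-clay by the 2:1 spreading method:
Δσ = qB/(B+z) = 288×1.5/(1.5+5.75) = 59.586 kPa
Final effective stress: σ'_f = 54.812 + 59.586 = 114.4 kPa.
σ'_f = 114.4 > σ'_p = 60.4 kPa, so the stress path crosses the preconsolidation pressure — recompression up to σ'_p, then virgin compression beyond:
S_c = H/(1+e₀)·[C_r·log₁₀(σ'_p/σ'_0) + C_c·log₁₀(σ'_f/σ'_p)]
    = 3.7/2.13 × [0.059×log₁₀(60.4/54.812) + 0.34×log₁₀(114.4/60.4)]
    = 1.7371 × [0.0024875 + 0.094312] = 0.1682 m

S_c ≈ 168 mm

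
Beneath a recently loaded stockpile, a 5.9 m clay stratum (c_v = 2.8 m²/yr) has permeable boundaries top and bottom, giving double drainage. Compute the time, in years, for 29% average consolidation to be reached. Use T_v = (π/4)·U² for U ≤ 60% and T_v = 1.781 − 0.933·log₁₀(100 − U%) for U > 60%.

Drainage path length: H_d = H/2 = 2.95 m (double drainage).
U ≤ 60%: T_v = (π/4)·U² = (π/4)×0.29² = 0.066052.
t = T_v·H_d²/c_v = 0.066052×2.95²/2.8 = 0.2053 years.

t ≈ 0.205 years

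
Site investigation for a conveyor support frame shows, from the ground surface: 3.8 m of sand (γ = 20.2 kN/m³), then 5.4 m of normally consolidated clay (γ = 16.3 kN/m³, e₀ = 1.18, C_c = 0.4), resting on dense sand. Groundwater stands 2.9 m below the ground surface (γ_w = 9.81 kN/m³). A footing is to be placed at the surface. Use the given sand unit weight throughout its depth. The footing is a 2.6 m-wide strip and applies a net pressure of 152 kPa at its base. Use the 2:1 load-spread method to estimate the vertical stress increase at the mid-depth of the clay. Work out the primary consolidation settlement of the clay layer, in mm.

S_c ≈ 177 mm

Mid-depth of clay below the ground surface: z = 3.8 + 5.4/2 = 6.5 m.
Total vertical stress at mid-clay: σ_v = 20.2×3.8 + 16.3×2.7 = 120.77 kPa.
Pore pressure: u = 9.81×(6.5 − 2.9) = 35.316 kPa.
Initial effective stress: σ'_0 = σ_v − u = 120.77 − 35.316 = 85.454 kPa.
Stress increase at mid-clay by the 2:1 spreading method:
Δσ = qB/(B+z) = 152×2.6/(2.6+6.5) = 43.429 kPa
Final effective stress: σ'_f = σ'_0 + Δσ = 85.454 + 43.429 = 128.88 kPa.
Normally consolidated clay, so the full stress increment lies on the virgin compression line:
S_c = C_c·H/(1+e₀)·log₁₀(σ'_f/σ'_0) = 0.4×5.4/(1+1.18)×log₁₀(128.88/85.454)
    = 0.99083 × 0.17845 = 0.1768 m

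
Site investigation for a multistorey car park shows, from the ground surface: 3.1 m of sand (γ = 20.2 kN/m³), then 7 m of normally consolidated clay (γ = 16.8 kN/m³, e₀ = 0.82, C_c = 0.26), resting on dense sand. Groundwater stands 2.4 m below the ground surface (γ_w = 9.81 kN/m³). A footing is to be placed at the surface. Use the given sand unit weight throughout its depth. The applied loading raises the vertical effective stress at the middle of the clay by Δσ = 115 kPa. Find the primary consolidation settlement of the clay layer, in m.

Mid-depth of clay below the ground surface: z = 3.1 + 7/2 = 6.6 m.
Total vertical stress at mid-clay: σ_v = 20.2×3.1 + 16.8×3.5 = 121.42 kPa.
Pore pressure: u = 9.81×(6.6 − 2.4) = 41.202 kPa.
Initial effective stress: σ'_0 = σ_v − u = 121.42 − 41.202 = 80.218 kPa.
Final effective stress: σ'_f = σ'_0 + Δσ = 80.218 + 115 = 195.22 kPa.
Normally consolidated clay, so the full stress increment lies on the virgin compression line:
S_c = C_c·H/(1+e₀)·log₁₀(σ'_f/σ'_0) = 0.26×7/(1+0.82)×log₁₀(195.22/80.218)
    = 1 × 0.38625 = 0.3862 m

S_c ≈ 0.386 m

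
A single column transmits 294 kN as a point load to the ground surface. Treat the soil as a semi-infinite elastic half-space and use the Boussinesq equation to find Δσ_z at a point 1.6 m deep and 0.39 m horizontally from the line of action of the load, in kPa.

Δσ_z ≈ 47.5 kPa

Boussinesq vertical stress below a point load on an elastic half-space:
Δσ_z = 3P/(2πz²) · [1 + (r/z)²]^(−5/2)
r/z = 0.39/1.6 = 0.24375; [1+(r/z)²]^(−5/2) = 0.86564.
Δσ_z = 3×294/(2π×1.6²) × 0.86564 = 54.834 × 0.86564 = 47.47 kPa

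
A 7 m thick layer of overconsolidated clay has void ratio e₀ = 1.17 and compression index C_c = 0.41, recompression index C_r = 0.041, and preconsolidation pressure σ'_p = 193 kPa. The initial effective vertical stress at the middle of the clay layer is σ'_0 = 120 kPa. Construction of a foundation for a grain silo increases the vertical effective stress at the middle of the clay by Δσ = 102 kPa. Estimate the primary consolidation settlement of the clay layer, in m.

S_c ≈ 0.108 m

Final effective stress: σ'_f = 120 + 102 = 222 kPa.
σ'_f = 222 > σ'_p = 193 kPa, so the stress path crosses the preconsolidation pressure — recompression up to σ'_p, then virgin compression beyond:
S_c = H/(1+e₀)·[C_r·log₁₀(σ'_p/σ'_0) + C_c·log₁₀(σ'_f/σ'_p)]
    = 7/2.17 × [0.041×log₁₀(193/120) + 0.41×log₁₀(222/193)]
    = 3.2258 × [0.0084614 + 0.024926] = 0.1077 m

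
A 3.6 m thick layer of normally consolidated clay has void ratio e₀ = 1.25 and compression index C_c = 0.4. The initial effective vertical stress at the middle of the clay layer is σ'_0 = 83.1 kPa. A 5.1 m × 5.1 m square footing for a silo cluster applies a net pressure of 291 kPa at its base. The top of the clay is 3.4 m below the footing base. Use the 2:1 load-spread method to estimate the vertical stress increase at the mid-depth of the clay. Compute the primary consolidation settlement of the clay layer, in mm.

Mid-depth of clay below the footing base: z = 3.4 + 3.6/2 = 5.2 m.
Stress increase at mid-clay by the 2:1 spreading method:
Δσ = qBL/((B+z)(L+z)) = 291×5.1×5.1/((5.1+5.2)(5.1+5.2)) = 71.344 kPa
Final effective stress: σ'_f = σ'_0 + Δσ = 83.1 + 71.344 = 154.44 kPa.
Normally consolidated clay, so the full stress increment lies on the virgin compression line:
S_c = C_c·H/(1+e₀)·log₁₀(σ'_f/σ'_0) = 0.4×3.6/(1+1.25)×log₁₀(154.44/83.1)
    = 0.64 × 0.26916 = 0.1723 m

S_c ≈ 172 mm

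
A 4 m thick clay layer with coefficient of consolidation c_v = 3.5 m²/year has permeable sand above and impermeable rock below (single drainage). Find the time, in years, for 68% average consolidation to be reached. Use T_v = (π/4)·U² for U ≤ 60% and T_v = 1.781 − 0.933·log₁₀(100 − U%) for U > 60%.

t ≈ 1.72 years

Drainage path length: H_d = H = 4 m (single drainage).
U > 60%: T_v = 1.781 − 0.933·log₁₀(100 − 68) = 0.3767.
t = T_v·H_d²/c_v = 0.3767×4²/3.5 = 1.722 years.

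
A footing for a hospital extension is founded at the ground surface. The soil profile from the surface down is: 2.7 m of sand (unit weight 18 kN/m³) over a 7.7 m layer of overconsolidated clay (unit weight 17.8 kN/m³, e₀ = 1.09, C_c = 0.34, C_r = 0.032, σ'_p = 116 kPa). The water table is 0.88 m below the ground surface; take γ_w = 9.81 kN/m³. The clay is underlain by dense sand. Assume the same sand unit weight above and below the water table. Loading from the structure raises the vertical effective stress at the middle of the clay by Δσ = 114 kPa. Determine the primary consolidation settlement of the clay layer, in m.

Mid-depth of clay below the ground surface: z = 2.7 + 7.7/2 = 6.55 m.
Total vertical stress at mid-clay: σ_v = 18×2.7 + 17.8×3.85 = 117.13 kPa.
Pore pressure: u = 9.81×(6.55 − 0.88) = 55.623 kPa.
Initial effective stress: σ'_0 = σ_v − u = 117.13 − 55.623 = 61.507 kPa.
Final effective stress: σ'_f = 61.507 + 114 = 175.51 kPa.
σ'_f = 175.51 > σ'_p = 116 kPa, so the stress path crosses the preconsolidation pressure — recompression up to σ'_p, then virgin compression beyond:
S_c = H/(1+e₀)·[C_r·log₁₀(σ'_p/σ'_0) + C_c·log₁₀(σ'_f/σ'_p)]
    = 7.7/2.09 × [0.032×log₁₀(116/61.507) + 0.34×log₁₀(175.51/116)]
    = 3.6842 × [0.0088171 + 0.061147] = 0.2578 m

S_c ≈ 0.258 m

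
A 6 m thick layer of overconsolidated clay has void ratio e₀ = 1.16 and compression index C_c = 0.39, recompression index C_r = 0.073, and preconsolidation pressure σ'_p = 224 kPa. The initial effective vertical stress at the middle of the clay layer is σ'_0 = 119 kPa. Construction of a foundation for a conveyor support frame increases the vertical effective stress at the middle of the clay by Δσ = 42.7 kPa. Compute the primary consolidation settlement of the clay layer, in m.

Final effective stress: σ'_f = 119 + 42.7 = 161.7 kPa.
σ'_f = 161.7 ≤ σ'_p = 224 kPa, so the clay remains overconsolidated and only the recompression index applies:
S_c = C_r·H/(1+e₀)·log₁₀(σ'_f/σ'_0) = 0.073×6/2.16×log₁₀(161.7/119)
    = 0.20278 × 0.13316 = 0.027 m

S_c ≈ 0.027 m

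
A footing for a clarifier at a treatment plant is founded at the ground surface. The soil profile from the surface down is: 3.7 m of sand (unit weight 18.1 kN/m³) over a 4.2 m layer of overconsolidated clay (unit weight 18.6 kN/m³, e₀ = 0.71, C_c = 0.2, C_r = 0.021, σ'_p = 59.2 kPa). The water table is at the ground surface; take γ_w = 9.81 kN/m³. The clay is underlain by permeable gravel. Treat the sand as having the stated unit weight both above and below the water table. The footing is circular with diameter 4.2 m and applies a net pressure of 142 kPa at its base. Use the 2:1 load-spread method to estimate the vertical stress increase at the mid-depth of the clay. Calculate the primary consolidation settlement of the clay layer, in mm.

Mid-depth of clay below the ground surface: z = 3.7 + 4.2/2 = 5.8 m.
Total vertical stress at mid-clay: σ_v = 18.1×3.7 + 18.6×2.1 = 106.03 kPa.
Pore pressure: u = 9.81×(5.8 − 0) = 56.898 kPa.
Initial effective stress: σ'_0 = σ_v − u = 106.03 − 56.898 = 49.132 kPa.
Stress increase at mid-clay by the 2:1 spreading method:
Δσ ≈ qD²/(D+z)² = 142×4.2²/(4.2+5.8)² = 25.049 kPa
Final effective stress: σ'_f = 49.132 + 25.049 = 74.181 kPa.
σ'_f = 74.181 > σ'_p = 59.2 kPa, so the stress path crosses the preconsolidation pressure — recompression up to σ'_p, then virgin compression beyond:
S_c = H/(1+e₀)·[C_r·log₁₀(σ'_p/σ'_0) + C_c·log₁₀(σ'_f/σ'_p)]
    = 4.2/1.71 × [0.021×log₁₀(59.2/49.132) + 0.2×log₁₀(74.181/59.2)]
    = 2.4561 × [0.0017001 + 0.019594] = 0.0523 m

S_c ≈ 52.3 mm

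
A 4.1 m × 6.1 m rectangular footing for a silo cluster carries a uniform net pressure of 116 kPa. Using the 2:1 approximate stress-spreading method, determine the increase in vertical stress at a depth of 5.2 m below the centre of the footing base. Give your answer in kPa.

Δσ_z ≈ 27.6 kPa

By the 2:1 method the load spreads at 1 horizontal : 2 vertical, so at depth z the loaded area has grown by z in each plan dimension:
Δσ = qBL/((B+z)(L+z)) = 116×4.1×6.1/((4.1+5.2)(6.1+5.2)) = 27.606 kPa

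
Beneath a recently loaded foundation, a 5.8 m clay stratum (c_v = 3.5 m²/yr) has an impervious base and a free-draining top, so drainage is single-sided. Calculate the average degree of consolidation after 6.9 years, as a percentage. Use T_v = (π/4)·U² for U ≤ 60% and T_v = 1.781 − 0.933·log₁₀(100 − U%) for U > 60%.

Drainage path length: H_d = H = 5.8 m (single drainage).
T_v = c_v·t/H_d² = 3.5×6.9/5.8² = 0.7179.
T_v = 0.7179 corresponds to the U > 60% branch:
U = 1 − 10^((1.781 − T_v)/0.933)/100 = 0.8621

U ≈ 86.2 %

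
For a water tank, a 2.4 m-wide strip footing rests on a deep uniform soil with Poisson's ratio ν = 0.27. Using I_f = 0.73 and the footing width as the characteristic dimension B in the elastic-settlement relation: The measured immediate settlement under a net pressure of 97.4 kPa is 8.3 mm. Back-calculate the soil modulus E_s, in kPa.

S_e = q·B·(1−ν²)/E_s · I_f  ⇒  E_s = q·B·(1−ν²)·I_f / S_e.
E_s = 97.4 × 2.4 × 0.9271 × 0.73 / 0.0083 = 19060 kPa

E_s ≈ 19100 kPa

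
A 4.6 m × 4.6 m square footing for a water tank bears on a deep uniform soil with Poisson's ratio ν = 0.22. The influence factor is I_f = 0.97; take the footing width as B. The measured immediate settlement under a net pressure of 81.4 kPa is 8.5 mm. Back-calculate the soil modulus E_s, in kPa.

E_s ≈ 40700 kPa

S_e = q·B·(1−ν²)/E_s · I_f  ⇒  E_s = q·B·(1−ν²)·I_f / S_e.
E_s = 81.4 × 4.6 × 0.9516 × 0.97 / 0.0085 = 40660 kPa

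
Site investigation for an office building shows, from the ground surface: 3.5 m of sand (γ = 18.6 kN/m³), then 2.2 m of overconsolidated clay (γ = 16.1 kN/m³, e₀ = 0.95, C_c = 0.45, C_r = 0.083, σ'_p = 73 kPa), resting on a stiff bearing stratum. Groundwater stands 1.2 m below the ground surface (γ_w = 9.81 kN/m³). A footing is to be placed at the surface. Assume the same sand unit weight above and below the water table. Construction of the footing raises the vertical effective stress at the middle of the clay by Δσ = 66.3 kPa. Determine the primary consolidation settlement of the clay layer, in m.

Mid-depth of clay below the ground surface: z = 3.5 + 2.2/2 = 4.6 m.
Total vertical stress at mid-clay: σ_v = 18.6×3.5 + 16.1×1.1 = 82.81 kPa.
Pore pressure: u = 9.81×(4.6 − 1.2) = 33.354 kPa.
Initial effective stress: σ'_0 = σ_v − u = 82.81 − 33.354 = 49.456 kPa.
Final effective stress: σ'_f = 49.456 + 66.3 = 115.76 kPa.
σ'_f = 115.76 > σ'_p = 73 kPa, so the stress path crosses the preconsolidation pressure — recompression up to σ'_p, then virgin compression beyond:
S_c = H/(1+e₀)·[C_r·log₁₀(σ'_p/σ'_0) + C_c·log₁₀(σ'_f/σ'_p)]
    = 2.2/1.95 × [0.083×log₁₀(73/49.456) + 0.45×log₁₀(115.76/73)]
    = 1.1282 × [0.014036 + 0.090106] = 0.1175 m

S_c ≈ 0.117 m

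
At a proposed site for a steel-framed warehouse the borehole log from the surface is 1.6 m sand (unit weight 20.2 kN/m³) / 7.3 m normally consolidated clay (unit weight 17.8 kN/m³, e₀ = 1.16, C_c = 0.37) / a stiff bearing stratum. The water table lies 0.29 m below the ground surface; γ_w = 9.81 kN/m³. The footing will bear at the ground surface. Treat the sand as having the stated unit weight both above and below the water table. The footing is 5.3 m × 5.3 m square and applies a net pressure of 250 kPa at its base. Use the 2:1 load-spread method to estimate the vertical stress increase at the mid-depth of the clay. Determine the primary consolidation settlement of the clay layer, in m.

Mid-depth of clay below the ground surface: z = 1.6 + 7.3/2 = 5.25 m.
Total vertical stress at mid-clay: σ_v = 20.2×1.6 + 17.8×3.65 = 97.29 kPa.
Pore pressure: u = 9.81×(5.25 − 0.29) = 48.658 kPa.
Initial effective stress: σ'_0 = σ_v − u = 97.29 − 48.658 = 48.632 kPa.
Stress increase at mid-clay by the 2:1 spreading method:
Δσ = qBL/((B+z)(L+z)) = 250×5.3×5.3/((5.3+5.25)(5.3+5.25)) = 63.094 kPa
Final effective stress: σ'_f = σ'_0 + Δσ = 48.632 + 63.094 = 111.73 kPa.
Normally consolidated clay, so the full stress increment lies on the virgin compression line:
S_c = C_c·H/(1+e₀)·log₁₀(σ'_f/σ'_0) = 0.37×7.3/(1+1.16)×log₁₀(111.73/48.632)
    = 1.2505 × 0.36125 = 0.4517 m

S_c ≈ 0.452 m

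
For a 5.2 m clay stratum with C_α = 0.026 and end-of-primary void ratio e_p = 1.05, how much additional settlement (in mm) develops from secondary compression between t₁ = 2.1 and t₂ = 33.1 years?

Secondary compression: S_s = C_α·H/(1+e_p)·log₁₀(t₂/t₁)
S_s = 0.026×5.2/(1+1.05)×log₁₀(33.1/2.1)
    = 0.06595 × 1.198 = 0.07898 m

S_s ≈ 79 mm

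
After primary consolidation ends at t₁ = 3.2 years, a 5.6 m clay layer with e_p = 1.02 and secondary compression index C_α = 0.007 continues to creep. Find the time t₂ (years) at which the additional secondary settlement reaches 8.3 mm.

S_s = C_α·H/(1+e_p)·log₁₀(t₂/t₁) ⇒ log₁₀(t₂/t₁) = S_s·(1+e_p)/(C_α·H).
log₁₀(t₂/t₁) = 0.0083 × (1+1.02) / (0.007×5.6) = 0.4277
t₂ = t₁ × 10^0.4277 = 3.2 × 2.677 = 8.567 years

t₂ ≈ 8.57 years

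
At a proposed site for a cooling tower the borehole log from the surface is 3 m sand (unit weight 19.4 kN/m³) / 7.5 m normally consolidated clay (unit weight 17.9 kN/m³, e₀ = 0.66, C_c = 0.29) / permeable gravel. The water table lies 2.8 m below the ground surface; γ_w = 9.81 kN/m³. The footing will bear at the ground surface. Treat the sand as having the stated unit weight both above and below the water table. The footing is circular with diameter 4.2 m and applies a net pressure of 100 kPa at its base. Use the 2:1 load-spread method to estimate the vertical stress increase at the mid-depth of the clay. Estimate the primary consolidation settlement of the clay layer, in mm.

S_c ≈ 89.3 mm

Mid-depth of clay below the ground surface: z = 3 + 7.5/2 = 6.75 m.
Total vertical stress at mid-clay: σ_v = 19.4×3 + 17.9×3.75 = 125.32 kPa.
Pore pressure: u = 9.81×(6.75 − 2.8) = 38.75 kPa.
Initial effective stress: σ'_0 = σ_v − u = 125.32 − 38.75 = 86.57 kPa.
Stress increase at mid-clay by the 2:1 spreading method:
Δσ ≈ qD²/(D+z)² = 100×4.2²/(4.2+6.75)² = 14.712 kPa
Final effective stress: σ'_f = σ'_0 + Δσ = 86.57 + 14.712 = 101.28 kPa.
Normally consolidated clay, so the full stress increment lies on the virgin compression line:
S_c = C_c·H/(1+e₀)·log₁₀(σ'_f/σ'_0) = 0.29×7.5/(1+0.66)×log₁₀(101.28/86.57)
    = 1.3102 × 0.068156 = 0.0893 m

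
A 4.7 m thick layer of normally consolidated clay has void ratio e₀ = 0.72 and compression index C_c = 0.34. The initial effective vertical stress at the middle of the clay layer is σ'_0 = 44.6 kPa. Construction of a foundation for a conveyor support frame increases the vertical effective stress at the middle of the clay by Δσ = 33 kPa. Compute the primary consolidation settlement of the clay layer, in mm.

Final effective stress: σ'_f = σ'_0 + Δσ = 44.6 + 33 = 77.6 kPa.
Normally consolidated clay, so the full stress increment lies on the virgin compression line:
S_c = C_c·H/(1+e₀)·log₁₀(σ'_f/σ'_0) = 0.34×4.7/(1+0.72)×log₁₀(77.6/44.6)
    = 0.92907 × 0.24053 = 0.2235 m

S_c ≈ 223 mm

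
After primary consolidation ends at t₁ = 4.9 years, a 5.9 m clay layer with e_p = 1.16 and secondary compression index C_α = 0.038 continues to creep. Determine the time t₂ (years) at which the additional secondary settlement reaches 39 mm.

S_s = C_α·H/(1+e_p)·log₁₀(t₂/t₁) ⇒ log₁₀(t₂/t₁) = S_s·(1+e_p)/(C_α·H).
log₁₀(t₂/t₁) = 0.039 × (1+1.16) / (0.038×5.9) = 0.3757
t₂ = t₁ × 10^0.3757 = 4.9 × 2.375 = 11.64 years

t₂ ≈ 11.6 years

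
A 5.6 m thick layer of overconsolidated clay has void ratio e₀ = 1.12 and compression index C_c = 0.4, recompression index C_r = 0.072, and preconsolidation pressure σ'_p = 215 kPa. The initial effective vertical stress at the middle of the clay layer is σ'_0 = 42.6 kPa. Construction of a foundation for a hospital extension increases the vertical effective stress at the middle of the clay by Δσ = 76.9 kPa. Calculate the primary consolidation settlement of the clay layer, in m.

S_c ≈ 0.0852 m

Final effective stress: σ'_f = 42.6 + 76.9 = 119.5 kPa.
σ'_f = 119.5 ≤ σ'_p = 215 kPa, so the clay remains overconsolidated and only the recompression index applies:
S_c = C_r·H/(1+e₀)·log₁₀(σ'_f/σ'_0) = 0.072×5.6/2.12×log₁₀(119.5/42.6)
    = 0.19019 × 0.44796 = 0.0852 m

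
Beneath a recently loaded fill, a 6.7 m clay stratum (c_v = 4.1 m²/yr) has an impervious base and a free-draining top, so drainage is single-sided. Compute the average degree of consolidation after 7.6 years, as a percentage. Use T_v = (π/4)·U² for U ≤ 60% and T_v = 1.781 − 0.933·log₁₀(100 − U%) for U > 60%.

Drainage path length: H_d = H = 6.7 m (single drainage).
T_v = c_v·t/H_d² = 4.1×7.6/6.7² = 0.69414.
T_v = 0.69414 corresponds to the U > 60% branch:
U = 1 − 10^((1.781 − T_v)/0.933)/100 = 0.8538

U ≈ 85.4 %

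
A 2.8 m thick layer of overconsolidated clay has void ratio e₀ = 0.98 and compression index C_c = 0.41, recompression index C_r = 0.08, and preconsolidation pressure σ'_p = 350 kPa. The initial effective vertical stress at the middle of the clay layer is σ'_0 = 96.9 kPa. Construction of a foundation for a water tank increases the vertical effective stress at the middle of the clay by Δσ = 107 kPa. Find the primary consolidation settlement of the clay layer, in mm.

Final effective stress: σ'_f = 96.9 + 107 = 203.9 kPa.
σ'_f = 203.9 ≤ σ'_p = 350 kPa, so the clay remains overconsolidated and only the recompression index applies:
S_c = C_r·H/(1+e₀)·log₁₀(σ'_f/σ'_0) = 0.08×2.8/1.98×log₁₀(203.9/96.9)
    = 0.11313 × 0.32309 = 0.03655 m

S_c ≈ 36.6 mm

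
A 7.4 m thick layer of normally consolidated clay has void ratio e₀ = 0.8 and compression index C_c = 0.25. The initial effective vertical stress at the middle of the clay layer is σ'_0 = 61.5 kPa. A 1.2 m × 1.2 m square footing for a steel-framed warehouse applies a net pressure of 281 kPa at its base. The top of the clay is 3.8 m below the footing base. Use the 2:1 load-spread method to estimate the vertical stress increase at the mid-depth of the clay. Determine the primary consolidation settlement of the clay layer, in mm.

S_c ≈ 37.2 mm

Mid-depth of clay below the footing base: z = 3.8 + 7.4/2 = 7.5 m.
Stress increase at mid-clay by the 2:1 spreading method:
Δσ = qBL/((B+z)(L+z)) = 281×1.2×1.2/((1.2+7.5)(1.2+7.5)) = 5.346 kPa
Final effective stress: σ'_f = σ'_0 + Δσ = 61.5 + 5.346 = 66.846 kPa.
Normally consolidated clay, so the full stress increment lies on the virgin compression line:
S_c = C_c·H/(1+e₀)·log₁₀(σ'_f/σ'_0) = 0.25×7.4/(1+0.8)×log₁₀(66.846/61.5)
    = 1.0278 × 0.0362 = 0.03721 m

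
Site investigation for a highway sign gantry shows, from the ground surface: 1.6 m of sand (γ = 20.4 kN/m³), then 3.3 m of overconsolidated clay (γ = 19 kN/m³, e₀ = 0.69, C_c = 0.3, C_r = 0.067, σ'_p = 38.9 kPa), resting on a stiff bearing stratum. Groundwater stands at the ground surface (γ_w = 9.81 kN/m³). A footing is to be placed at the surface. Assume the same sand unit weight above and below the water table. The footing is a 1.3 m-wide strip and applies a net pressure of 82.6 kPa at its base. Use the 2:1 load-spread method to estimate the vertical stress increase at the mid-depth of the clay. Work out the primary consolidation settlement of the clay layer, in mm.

Mid-depth of clay below the ground surface: z = 1.6 + 3.3/2 = 3.25 m.
Total vertical stress at mid-clay: σ_v = 20.4×1.6 + 19×1.65 = 63.99 kPa.
Pore pressure: u = 9.81×(3.25 − 0) = 31.883 kPa.
Initial effective stress: σ'_0 = σ_v − u = 63.99 − 31.883 = 32.107 kPa.
Stress increase at mid-clay by the 2:1 spreading method:
Δσ = qB/(B+z) = 82.6×1.3/(1.3+3.25) = 23.6 kPa
Final effective stress: σ'_f = 32.107 + 23.6 = 55.707 kPa.
σ'_f = 55.707 > σ'_p = 38.9 kPa, so the stress path crosses the preconsolidation pressure — recompression up to σ'_p, then virgin compression beyond:
S_c = H/(1+e₀)·[C_r·log₁₀(σ'_p/σ'_0) + C_c·log₁₀(σ'_f/σ'_p)]
    = 3.3/1.69 × [0.067×log₁₀(38.9/32.107) + 0.3×log₁₀(55.707/38.9)]
    = 1.9527 × [0.0055844 + 0.046788] = 0.1023 m

S_c ≈ 102 mm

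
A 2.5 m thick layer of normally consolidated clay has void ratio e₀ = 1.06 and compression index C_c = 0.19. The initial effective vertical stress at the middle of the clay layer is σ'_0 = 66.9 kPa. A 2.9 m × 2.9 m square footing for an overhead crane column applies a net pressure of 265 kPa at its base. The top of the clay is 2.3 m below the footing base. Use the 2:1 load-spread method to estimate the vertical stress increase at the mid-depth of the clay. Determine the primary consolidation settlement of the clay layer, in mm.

S_c ≈ 58.9 mm

Mid-depth of clay below the footing base: z = 2.3 + 2.5/2 = 3.55 m.
Stress increase at mid-clay by the 2:1 spreading method:
Δσ = qBL/((B+z)(L+z)) = 265×2.9×2.9/((2.9+3.55)(2.9+3.55)) = 53.57 kPa
Final effective stress: σ'_f = σ'_0 + Δσ = 66.9 + 53.57 = 120.47 kPa.
Normally consolidated clay, so the full stress increment lies on the virgin compression line:
S_c = C_c·H/(1+e₀)·log₁₀(σ'_f/σ'_0) = 0.19×2.5/(1+1.06)×log₁₀(120.47/66.9)
    = 0.23058 × 0.25545 = 0.0589 m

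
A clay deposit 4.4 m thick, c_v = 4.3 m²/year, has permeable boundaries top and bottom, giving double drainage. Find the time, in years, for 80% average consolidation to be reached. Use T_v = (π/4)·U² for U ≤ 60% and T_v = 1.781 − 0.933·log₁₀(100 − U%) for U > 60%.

Drainage path length: H_d = H/2 = 2.2 m (double drainage).
U > 60%: T_v = 1.781 − 0.933·log₁₀(100 − 80) = 0.56714.
t = T_v·H_d²/c_v = 0.56714×2.2²/4.3 = 0.6384 years.

t ≈ 0.638 years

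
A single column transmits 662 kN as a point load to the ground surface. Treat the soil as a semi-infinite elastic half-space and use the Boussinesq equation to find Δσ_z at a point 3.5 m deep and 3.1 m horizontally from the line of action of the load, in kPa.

Δσ_z ≈ 6.07 kPa

Boussinesq vertical stress below a point load on an elastic half-space:
Δσ_z = 3P/(2πz²) · [1 + (r/z)²]^(−5/2)
r/z = 3.1/3.5 = 0.88571; [1+(r/z)²]^(−5/2) = 0.23508.
Δσ_z = 3×662/(2π×3.5²) × 0.23508 = 25.803 × 0.23508 = 6.066 kPa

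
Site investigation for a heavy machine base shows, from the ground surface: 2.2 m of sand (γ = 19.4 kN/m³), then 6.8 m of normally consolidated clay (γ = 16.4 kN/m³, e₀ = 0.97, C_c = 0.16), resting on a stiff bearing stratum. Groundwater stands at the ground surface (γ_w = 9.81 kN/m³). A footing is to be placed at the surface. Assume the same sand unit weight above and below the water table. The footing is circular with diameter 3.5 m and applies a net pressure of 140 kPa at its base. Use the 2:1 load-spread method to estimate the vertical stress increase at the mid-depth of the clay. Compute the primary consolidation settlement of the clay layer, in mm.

S_c ≈ 93.4 mm

Mid-depth of clay below the ground surface: z = 2.2 + 6.8/2 = 5.6 m.
Total vertical stress at mid-clay: σ_v = 19.4×2.2 + 16.4×3.4 = 98.44 kPa.
Pore pressure: u = 9.81×(5.6 − 0) = 54.936 kPa.
Initial effective stress: σ'_0 = σ_v − u = 98.44 − 54.936 = 43.504 kPa.
Stress increase at mid-clay by the 2:1 spreading method:
Δσ ≈ qD²/(D+z)² = 140×3.5²/(3.5+5.6)² = 20.71 kPa
Final effective stress: σ'_f = σ'_0 + Δσ = 43.504 + 20.71 = 64.214 kPa.
Normally consolidated clay, so the full stress increment lies on the virgin compression line:
S_c = C_c·H/(1+e₀)·log₁₀(σ'_f/σ'_0) = 0.16×6.8/(1+0.97)×log₁₀(64.214/43.504)
    = 0.55228 × 0.1691 = 0.09339 m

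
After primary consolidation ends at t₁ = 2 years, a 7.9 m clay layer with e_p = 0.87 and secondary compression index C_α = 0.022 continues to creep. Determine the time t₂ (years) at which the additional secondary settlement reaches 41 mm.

S_s = C_α·H/(1+e_p)·log₁₀(t₂/t₁) ⇒ log₁₀(t₂/t₁) = S_s·(1+e_p)/(C_α·H).
log₁₀(t₂/t₁) = 0.041 × (1+0.87) / (0.022×7.9) = 0.4411
t₂ = t₁ × 10^0.4411 = 2 × 2.761 = 5.523 years

t₂ ≈ 5.52 years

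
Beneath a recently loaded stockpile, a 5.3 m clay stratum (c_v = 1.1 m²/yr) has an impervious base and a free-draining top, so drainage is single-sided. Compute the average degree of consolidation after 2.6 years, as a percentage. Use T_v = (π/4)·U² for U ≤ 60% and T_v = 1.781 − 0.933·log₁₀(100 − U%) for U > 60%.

U ≈ 36 %

Drainage path length: H_d = H = 5.3 m (single drainage).
T_v = c_v·t/H_d² = 1.1×2.6/5.3² = 0.10182.
T_v = 0.10182 corresponds to the U ≤ 60% branch:
U = √(4T_v/π) = 0.3601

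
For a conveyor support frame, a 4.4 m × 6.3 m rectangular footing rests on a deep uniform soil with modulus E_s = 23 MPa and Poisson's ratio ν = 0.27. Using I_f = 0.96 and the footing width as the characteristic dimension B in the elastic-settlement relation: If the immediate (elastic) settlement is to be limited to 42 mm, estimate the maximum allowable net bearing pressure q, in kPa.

q ≈ 247 kPa

E_s = 23 MPa = 23000 kPa.
S_e = q·B·(1−ν²)/E_s · I_f  ⇒  q = S_e·E_s / (B·(1−ν²)·I_f).
q = 0.042 × 23000 / (4.4 × 0.9271 × 0.96) = 246.7 kPa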